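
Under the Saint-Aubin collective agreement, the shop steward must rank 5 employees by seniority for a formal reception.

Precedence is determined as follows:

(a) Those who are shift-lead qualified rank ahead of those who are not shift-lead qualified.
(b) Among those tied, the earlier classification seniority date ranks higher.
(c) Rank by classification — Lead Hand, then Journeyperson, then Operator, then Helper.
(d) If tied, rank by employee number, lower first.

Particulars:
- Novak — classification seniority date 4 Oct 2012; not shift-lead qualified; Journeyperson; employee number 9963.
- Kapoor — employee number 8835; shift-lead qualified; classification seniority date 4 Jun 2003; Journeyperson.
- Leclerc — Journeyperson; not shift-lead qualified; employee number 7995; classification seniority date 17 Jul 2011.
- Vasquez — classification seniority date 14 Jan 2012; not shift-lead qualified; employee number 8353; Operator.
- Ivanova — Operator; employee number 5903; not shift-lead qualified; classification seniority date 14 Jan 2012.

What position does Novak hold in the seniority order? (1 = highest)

5

By the first rule: Kapoor (shift-lead qualified); then Leclerc, Ivanova, Vasquez and Novak (each not shift-lead qualified).
Among Leclerc, Ivanova, Vasquez and Novak, by classification seniority date (earlier first): Leclerc (17 Jul 2011) before Ivanova and Vasquez (14 Jan 2012) before Novak (4 Oct 2012).
Ivanova and Vasquez are each Operator, so the next rule applies.
Among Ivanova and Vasquez, by employee number (lower first): Ivanova (5903) before Vasquez (8353).
Order: Kapoor, Leclerc, Ivanova, Vasquez, Novak. So position 5.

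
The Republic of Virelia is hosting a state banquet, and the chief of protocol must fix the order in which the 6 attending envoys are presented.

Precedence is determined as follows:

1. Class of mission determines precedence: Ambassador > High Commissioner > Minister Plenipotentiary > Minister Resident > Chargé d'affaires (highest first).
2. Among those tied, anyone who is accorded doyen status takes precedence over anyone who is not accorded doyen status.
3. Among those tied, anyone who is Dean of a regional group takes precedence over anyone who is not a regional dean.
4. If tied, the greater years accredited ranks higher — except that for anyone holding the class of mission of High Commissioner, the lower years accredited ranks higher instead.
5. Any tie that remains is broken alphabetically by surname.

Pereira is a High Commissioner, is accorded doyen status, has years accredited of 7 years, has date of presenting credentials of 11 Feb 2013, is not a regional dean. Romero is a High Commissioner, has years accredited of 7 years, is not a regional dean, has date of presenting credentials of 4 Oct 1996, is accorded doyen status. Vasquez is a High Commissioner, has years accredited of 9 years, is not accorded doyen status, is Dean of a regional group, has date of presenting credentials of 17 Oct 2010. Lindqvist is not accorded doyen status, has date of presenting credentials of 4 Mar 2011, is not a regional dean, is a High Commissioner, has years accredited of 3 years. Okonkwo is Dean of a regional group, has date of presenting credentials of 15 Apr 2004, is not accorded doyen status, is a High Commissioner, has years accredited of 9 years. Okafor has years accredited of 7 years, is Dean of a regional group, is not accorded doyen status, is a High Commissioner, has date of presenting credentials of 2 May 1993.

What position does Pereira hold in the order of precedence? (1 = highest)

By class of mission: Pereira, Romero, Okafor, Okonkwo, Vasquez and Lindqvist (High Commissioner).
Among Pereira, Romero, Okafor, Okonkwo, Vasquez and Lindqvist, accorded doyen status before not accorded doyen status: Pereira and Romero (accorded doyen status) before Okafor, Okonkwo, Vasquez and Lindqvist (not accorded doyen status).
Pereira and Romero are each not a regional dean, so the next rule applies.
Pereira and Romero both have years accredited 7 years, so the next rule applies.
Among Pereira and Romero, alphabetically by surname: Pereira before Romero.
Among Okafor, Okonkwo, Vasquez and Lindqvist, Dean of a regional group before not a regional dean: Okafor, Okonkwo and Vasquez (Dean of a regional group) before Lindqvist (not a regional dean).
Among Okafor, Okonkwo and Vasquez, by years accredited (lower first) (reversed rule for this group): Okafor (7 years) before Okonkwo and Vasquez (9 years).
Among Okonkwo and Vasquez, alphabetically by surname: Okonkwo before Vasquez.
Order: Pereira, Romero, Okafor, Okonkwo, Vasquez, Lindqvist. So position 1.

1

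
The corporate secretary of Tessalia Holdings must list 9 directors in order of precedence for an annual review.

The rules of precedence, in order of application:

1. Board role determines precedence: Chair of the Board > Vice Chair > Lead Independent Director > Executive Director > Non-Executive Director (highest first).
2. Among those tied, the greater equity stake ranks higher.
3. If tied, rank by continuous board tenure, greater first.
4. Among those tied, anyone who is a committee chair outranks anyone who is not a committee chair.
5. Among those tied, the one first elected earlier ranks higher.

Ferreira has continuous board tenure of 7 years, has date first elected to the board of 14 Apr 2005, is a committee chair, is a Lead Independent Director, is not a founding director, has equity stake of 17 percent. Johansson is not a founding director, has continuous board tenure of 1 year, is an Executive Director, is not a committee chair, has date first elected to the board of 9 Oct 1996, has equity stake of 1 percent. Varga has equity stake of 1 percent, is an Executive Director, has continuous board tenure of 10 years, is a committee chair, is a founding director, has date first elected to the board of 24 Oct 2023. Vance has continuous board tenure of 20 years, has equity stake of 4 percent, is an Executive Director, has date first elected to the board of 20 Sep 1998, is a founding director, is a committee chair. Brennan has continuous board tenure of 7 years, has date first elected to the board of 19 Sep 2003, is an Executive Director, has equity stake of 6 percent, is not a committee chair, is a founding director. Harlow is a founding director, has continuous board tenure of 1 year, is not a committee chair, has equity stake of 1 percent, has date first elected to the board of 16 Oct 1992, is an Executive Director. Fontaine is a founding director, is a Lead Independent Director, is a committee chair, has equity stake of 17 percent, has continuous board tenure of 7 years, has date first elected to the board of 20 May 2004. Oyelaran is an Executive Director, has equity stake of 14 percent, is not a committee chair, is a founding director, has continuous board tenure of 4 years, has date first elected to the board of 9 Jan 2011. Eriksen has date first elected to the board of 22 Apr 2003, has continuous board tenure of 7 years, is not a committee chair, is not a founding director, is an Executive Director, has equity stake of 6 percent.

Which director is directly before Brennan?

By board role: Fontaine and Ferreira (Lead Independent Director); then Oyelaran, Eriksen, Brennan, Vance, Varga, Harlow and Johansson (Executive Director).
Fontaine and Ferreira both have equity stake 17 percent, so the next rule applies.
Fontaine and Ferreira both have continuous board tenure 7 years, so the next rule applies.
Fontaine and Ferreira are each a committee chair, so the next rule applies.
Among Fontaine and Ferreira, by date first elected to the board (earlier first): Fontaine (20 May 2004) before Ferreira (14 Apr 2005).
Among Oyelaran, Eriksen, Brennan, Vance, Varga, Harlow and Johansson, by equity stake (higher first): Oyelaran (14 percent) before Eriksen and Brennan (6 percent) before Vance (4 percent) before Varga, Harlow and Johansson (1 percent).
Eriksen and Brennan both have continuous board tenure 7 years, so the next rule applies.
Eriksen and Brennan are each not a committee chair, so the next rule applies.
Among Eriksen and Brennan, by date first elected to the board (earlier first): Eriksen (22 Apr 2003) before Brennan (19 Sep 2003).
Among Varga, Harlow and Johansson, by continuous board tenure (higher first): Varga (10 years) before Harlow and Johansson (1 year).
Harlow and Johansson are each not a committee chair, so the next rule applies.
Among Harlow and Johansson, by date first elected to the board (earlier first): Harlow (16 Oct 1992) before Johansson (9 Oct 1996).
Order: Fontaine, Ferreira, Oyelaran, Eriksen, Brennan, Vance, Varga, Harlow, Johansson.

Eriksen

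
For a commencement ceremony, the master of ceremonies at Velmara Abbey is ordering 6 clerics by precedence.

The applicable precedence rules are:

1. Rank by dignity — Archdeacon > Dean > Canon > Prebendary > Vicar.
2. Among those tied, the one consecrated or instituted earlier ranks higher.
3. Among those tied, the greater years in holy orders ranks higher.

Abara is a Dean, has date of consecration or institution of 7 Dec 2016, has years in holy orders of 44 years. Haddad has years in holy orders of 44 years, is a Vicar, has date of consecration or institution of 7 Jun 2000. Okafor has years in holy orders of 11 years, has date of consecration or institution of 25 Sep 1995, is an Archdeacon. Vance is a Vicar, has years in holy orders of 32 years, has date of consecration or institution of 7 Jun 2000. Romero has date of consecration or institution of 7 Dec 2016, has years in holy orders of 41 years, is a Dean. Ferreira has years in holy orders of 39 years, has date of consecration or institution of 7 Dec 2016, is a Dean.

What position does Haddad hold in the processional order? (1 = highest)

By dignity: Okafor (Archdeacon); then Abara, Romero and Ferreira (Dean); then Haddad and Vance (Vicar).
Abara, Romero and Ferreira all have date of consecration or institution 7 Dec 2016, so the next rule applies.
Among Abara, Romero and Ferreira, by years in holy orders (higher first): Abara (44 years) before Romero (41 years) before Ferreira (39 years).
Haddad and Vance both have date of consecration or institution 7 Jun 2000, so the next rule applies.
Among Haddad and Vance, by years in holy orders (higher first): Haddad (44 years) before Vance (32 years).
Order: Okafor, Abara, Romero, Ferreira, Haddad, Vance. So position 5.

5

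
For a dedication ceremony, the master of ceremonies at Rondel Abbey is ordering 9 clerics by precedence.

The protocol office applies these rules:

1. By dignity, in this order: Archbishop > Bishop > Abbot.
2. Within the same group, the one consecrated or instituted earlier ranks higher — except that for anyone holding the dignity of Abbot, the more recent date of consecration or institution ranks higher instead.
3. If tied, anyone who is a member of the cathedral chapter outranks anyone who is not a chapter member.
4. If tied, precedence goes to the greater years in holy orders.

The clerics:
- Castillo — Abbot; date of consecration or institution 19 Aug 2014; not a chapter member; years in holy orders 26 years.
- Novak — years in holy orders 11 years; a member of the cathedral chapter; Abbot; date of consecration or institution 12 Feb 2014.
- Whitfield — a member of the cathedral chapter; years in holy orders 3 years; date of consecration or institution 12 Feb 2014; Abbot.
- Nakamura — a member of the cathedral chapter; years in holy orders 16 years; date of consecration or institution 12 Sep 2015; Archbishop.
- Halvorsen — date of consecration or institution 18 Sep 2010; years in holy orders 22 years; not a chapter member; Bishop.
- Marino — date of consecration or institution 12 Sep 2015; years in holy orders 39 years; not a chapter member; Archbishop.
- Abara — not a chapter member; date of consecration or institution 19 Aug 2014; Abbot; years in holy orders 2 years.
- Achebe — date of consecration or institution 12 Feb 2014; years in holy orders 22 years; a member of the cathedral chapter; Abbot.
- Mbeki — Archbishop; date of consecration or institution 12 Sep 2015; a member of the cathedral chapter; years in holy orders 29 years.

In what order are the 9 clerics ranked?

By dignity: Mbeki, Nakamura and Marino (Archbishop); then Halvorsen (Bishop); then Castillo, Abara, Achebe, Novak and Whitfield (Abbot).
Mbeki, Nakamura and Marino all have date of consecration or institution 12 Sep 2015, so the next rule applies.
Among Mbeki, Nakamura and Marino, a member of the cathedral chapter before not a chapter member: Mbeki and Nakamura (a member of the cathedral chapter) before Marino (not a chapter member).
Among Mbeki and Nakamura, by years in holy orders (higher first): Mbeki (29 years) before Nakamura (16 years).
Among Castillo, Abara, Achebe, Novak and Whitfield, by date of consecration or institution (later first) (reversed rule for this group): Castillo and Abara (19 Aug 2014) before Achebe, Novak and Whitfield (12 Feb 2014).
Castillo and Abara are each not a chapter member, so the next rule applies.
Among Castillo and Abara, by years in holy orders (higher first): Castillo (26 years) before Abara (2 years).
Achebe, Novak and Whitfield are each a member of the cathedral chapter, so the next rule applies.
Among Achebe, Novak and Whitfield, by years in holy orders (higher first): Achebe (22 years) before Novak (11 years) before Whitfield (3 years).
Full order: Mbeki, Nakamura, Marino, Halvorsen, Castillo, Abara, Achebe, Novak, Whitfield.

Mbeki, Nakamura, Marino, Halvorsen, Castillo, Abara, Achebe, Novak, Whitfield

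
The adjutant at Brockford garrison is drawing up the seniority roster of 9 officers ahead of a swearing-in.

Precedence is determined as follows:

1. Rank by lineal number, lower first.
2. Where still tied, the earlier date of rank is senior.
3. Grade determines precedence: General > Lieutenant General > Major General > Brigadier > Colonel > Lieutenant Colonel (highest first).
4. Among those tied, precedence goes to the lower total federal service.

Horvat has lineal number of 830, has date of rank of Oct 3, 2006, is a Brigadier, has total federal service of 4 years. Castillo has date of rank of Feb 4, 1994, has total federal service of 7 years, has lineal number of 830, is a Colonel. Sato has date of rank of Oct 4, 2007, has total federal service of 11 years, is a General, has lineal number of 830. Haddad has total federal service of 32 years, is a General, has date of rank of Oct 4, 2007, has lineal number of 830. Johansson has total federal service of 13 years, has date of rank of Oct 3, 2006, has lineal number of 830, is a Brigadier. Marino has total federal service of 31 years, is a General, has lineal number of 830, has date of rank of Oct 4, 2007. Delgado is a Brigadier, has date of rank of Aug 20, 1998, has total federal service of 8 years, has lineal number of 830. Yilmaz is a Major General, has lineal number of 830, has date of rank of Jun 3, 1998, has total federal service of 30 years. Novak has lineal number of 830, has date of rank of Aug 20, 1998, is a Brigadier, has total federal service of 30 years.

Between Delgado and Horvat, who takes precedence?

Delgado

By lineal number (lower first): Castillo, Yilmaz, Delgado, Novak, Horvat, Johansson, Sato, Marino and Haddad (each 830).
Among Castillo, Yilmaz, Delgado, Novak, Horvat, Johansson, Sato, Marino and Haddad, by date of rank (earlier first): Castillo (Feb 4, 1994) before Yilmaz (Jun 3, 1998) before Delgado and Novak (Aug 20, 1998) before Horvat and Johansson (Oct 3, 2006) before Sato, Marino and Haddad (Oct 4, 2007).
Delgado and Novak are each Brigadier, so the next rule applies.
Among Delgado and Novak, by total federal service (lower first): Delgado (8 years) before Novak (30 years).
Horvat and Johansson are each Brigadier, so the next rule applies.
Among Horvat and Johansson, by total federal service (lower first): Horvat (4 years) before Johansson (13 years).
Sato, Marino and Haddad are each General, so the next rule applies.
Among Sato, Marino and Haddad, by total federal service (lower first): Sato (11 years) before Marino (31 years) before Haddad (32 years).
So Delgado takes precedence.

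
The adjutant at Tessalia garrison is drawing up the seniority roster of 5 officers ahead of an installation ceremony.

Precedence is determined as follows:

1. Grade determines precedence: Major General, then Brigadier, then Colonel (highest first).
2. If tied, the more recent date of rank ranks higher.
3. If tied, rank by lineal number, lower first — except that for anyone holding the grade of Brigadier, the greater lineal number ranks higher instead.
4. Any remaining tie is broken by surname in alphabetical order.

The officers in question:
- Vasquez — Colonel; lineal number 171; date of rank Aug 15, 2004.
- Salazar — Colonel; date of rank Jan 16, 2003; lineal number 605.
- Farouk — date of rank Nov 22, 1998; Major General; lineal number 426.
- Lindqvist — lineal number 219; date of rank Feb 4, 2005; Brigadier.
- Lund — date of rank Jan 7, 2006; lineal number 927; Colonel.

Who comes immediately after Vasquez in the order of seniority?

Salazar

By grade: Farouk (Major General); then Lindqvist (Brigadier); then Lund, Vasquez and Salazar (Colonel).
Among Lund, Vasquez and Salazar, by date of rank (later first): Lund (Jan 7, 2006) before Vasquez (Aug 15, 2004) before Salazar (Jan 16, 2003).
Order: Farouk, Lindqvist, Lund, Vasquez, Salazar.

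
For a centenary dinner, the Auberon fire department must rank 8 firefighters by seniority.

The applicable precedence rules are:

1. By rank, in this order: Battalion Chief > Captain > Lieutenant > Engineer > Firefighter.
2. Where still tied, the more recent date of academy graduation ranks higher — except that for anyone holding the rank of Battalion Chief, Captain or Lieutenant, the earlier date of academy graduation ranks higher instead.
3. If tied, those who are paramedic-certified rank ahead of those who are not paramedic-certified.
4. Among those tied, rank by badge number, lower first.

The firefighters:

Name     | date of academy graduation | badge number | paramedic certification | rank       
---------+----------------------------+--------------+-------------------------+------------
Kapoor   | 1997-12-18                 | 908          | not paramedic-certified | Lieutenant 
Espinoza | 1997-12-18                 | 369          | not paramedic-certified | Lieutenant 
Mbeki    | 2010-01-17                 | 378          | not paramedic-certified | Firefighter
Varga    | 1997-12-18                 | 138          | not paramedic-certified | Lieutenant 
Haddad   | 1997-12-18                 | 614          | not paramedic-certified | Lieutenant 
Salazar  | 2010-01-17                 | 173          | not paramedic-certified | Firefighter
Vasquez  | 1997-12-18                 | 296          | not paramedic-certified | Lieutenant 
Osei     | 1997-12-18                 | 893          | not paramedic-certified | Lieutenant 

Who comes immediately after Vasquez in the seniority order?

By rank: Varga, Vasquez, Espinoza, Haddad, Osei and Kapoor (Lieutenant); then Salazar and Mbeki (Firefighter).
Varga, Vasquez, Espinoza, Haddad, Osei and Kapoor all have date of academy graduation 1997-12-18, so the next rule applies.
Varga, Vasquez, Espinoza, Haddad, Osei and Kapoor are each not paramedic-certified, so the next rule applies.
Among Varga, Vasquez, Espinoza, Haddad, Osei and Kapoor, by badge number (lower first): Varga (138) before Vasquez (296) before Espinoza (369) before Haddad (614) before Osei (893) before Kapoor (908).
Salazar and Mbeki both have date of academy graduation 2010-01-17, so the next rule applies.
Salazar and Mbeki are each not paramedic-certified, so the next rule applies.
Among Salazar and Mbeki, by badge number (lower first): Salazar (173) before Mbeki (378).
Order: Varga, Vasquez, Espinoza, Haddad, Osei, Kapoor, Salazar, Mbeki.

Espinoza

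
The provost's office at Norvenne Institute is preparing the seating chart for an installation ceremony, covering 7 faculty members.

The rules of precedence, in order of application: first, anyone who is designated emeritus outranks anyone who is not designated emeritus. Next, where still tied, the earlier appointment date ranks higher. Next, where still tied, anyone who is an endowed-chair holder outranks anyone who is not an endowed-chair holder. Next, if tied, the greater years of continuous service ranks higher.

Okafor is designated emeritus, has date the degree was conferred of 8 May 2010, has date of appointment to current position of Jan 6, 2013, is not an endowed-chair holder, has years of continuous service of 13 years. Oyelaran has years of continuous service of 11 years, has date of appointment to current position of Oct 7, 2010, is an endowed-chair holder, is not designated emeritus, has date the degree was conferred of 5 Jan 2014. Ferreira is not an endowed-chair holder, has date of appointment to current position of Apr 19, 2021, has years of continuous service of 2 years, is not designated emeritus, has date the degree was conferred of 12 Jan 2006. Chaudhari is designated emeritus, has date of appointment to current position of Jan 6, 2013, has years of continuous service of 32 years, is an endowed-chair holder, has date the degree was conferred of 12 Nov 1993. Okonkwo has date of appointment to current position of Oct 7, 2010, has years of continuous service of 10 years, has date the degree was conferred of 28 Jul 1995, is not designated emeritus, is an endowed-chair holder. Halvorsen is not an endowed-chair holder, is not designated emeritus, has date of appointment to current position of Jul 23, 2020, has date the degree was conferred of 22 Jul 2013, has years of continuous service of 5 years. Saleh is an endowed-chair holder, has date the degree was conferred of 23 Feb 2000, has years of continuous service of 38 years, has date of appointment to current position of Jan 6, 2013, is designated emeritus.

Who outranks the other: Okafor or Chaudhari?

Chaudhari

By the first rule: Saleh, Chaudhari and Okafor (each designated emeritus); then Oyelaran, Okonkwo, Halvorsen and Ferreira (each not designated emeritus).
Saleh, Chaudhari and Okafor all have date of appointment to current position Jan 6, 2013, so the next rule applies.
Among Saleh, Chaudhari and Okafor, an endowed-chair holder before not an endowed-chair holder: Saleh and Chaudhari (an endowed-chair holder) before Okafor (not an endowed-chair holder).
Among Saleh and Chaudhari, by years of continuous service (higher first): Saleh (38 years) before Chaudhari (32 years).
Among Oyelaran, Okonkwo, Halvorsen and Ferreira, by date of appointment to current position (earlier first): Oyelaran and Okonkwo (Oct 7, 2010) before Halvorsen (Jul 23, 2020) before Ferreira (Apr 19, 2021).
Oyelaran and Okonkwo are each an endowed-chair holder, so the next rule applies.
Among Oyelaran and Okonkwo, by years of continuous service (higher first): Oyelaran (11 years) before Okonkwo (10 years).
So Chaudhari takes precedence.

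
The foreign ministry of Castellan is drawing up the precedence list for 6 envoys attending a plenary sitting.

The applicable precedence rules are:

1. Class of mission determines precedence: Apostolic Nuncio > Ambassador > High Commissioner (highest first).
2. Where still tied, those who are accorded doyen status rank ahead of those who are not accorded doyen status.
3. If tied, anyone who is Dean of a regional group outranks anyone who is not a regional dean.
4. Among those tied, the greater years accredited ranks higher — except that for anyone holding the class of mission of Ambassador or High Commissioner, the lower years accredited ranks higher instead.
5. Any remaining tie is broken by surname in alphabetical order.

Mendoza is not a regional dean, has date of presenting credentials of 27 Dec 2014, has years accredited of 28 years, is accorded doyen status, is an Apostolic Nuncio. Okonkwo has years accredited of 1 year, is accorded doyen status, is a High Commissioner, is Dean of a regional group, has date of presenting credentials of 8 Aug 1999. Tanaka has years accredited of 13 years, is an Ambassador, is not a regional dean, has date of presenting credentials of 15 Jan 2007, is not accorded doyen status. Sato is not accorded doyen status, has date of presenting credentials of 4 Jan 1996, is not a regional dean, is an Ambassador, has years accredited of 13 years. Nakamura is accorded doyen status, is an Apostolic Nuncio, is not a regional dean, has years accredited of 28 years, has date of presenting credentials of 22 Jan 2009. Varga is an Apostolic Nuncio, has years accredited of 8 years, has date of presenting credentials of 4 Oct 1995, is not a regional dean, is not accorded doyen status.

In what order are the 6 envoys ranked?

By class of mission: Mendoza, Nakamura and Varga (Apostolic Nuncio); then Sato and Tanaka (Ambassador); then Okonkwo (High Commissioner).
Among Mendoza, Nakamura and Varga, accorded doyen status before not accorded doyen status: Mendoza and Nakamura (accorded doyen status) before Varga (not accorded doyen status).
Mendoza and Nakamura are each not a regional dean, so the next rule applies.
Mendoza and Nakamura both have years accredited 28 years, so the next rule applies.
Among Mendoza and Nakamura, alphabetically by surname: Mendoza before Nakamura.
Sato and Tanaka are each not accorded doyen status, so the next rule applies.
Sato and Tanaka are each not a regional dean, so the next rule applies.
Sato and Tanaka both have years accredited 13 years, so the next rule applies.
Among Sato and Tanaka, alphabetically by surname: Sato before Tanaka.
Full order: Mendoza, Nakamura, Varga, Sato, Tanaka, Okonkwo.

Mendoza, Nakamura, Varga, Sato, Tanaka, Okonkwo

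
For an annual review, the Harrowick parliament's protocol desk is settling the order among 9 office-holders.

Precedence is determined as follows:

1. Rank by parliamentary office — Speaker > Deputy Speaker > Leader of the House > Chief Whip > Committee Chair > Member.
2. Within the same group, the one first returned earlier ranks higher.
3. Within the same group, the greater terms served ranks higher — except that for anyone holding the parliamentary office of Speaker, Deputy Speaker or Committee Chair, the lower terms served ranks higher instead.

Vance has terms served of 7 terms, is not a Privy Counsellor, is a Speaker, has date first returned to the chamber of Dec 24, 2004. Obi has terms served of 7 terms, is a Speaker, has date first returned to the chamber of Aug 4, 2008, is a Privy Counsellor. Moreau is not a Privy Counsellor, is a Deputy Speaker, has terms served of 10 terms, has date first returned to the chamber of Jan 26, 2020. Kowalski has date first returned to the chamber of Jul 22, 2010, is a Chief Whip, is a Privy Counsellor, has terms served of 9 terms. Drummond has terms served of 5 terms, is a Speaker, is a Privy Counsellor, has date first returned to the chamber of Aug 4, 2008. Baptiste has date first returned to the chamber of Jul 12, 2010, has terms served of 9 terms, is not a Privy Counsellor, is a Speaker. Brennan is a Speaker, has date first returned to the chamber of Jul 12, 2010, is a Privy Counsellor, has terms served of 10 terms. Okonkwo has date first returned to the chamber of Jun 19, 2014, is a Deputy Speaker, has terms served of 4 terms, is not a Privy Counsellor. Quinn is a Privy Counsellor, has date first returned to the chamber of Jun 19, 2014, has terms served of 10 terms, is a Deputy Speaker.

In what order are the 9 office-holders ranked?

Vance, Drummond, Obi, Baptiste, Brennan, Okonkwo, Quinn, Moreau, Kowalski

By parliamentary office: Vance, Drummond, Obi, Baptiste and Brennan (Speaker); then Okonkwo, Quinn and Moreau (Deputy Speaker); then Kowalski (Chief Whip).
Among Vance, Drummond, Obi, Baptiste and Brennan, by date first returned to the chamber (earlier first): Vance (Dec 24, 2004) before Drummond and Obi (Aug 4, 2008) before Baptiste and Brennan (Jul 12, 2010).
Among Drummond and Obi, by terms served (lower first) (reversed rule for this group): Drummond (5 terms) before Obi (7 terms).
Among Baptiste and Brennan, by terms served (lower first) (reversed rule for this group): Baptiste (9 terms) before Brennan (10 terms).
Among Okonkwo, Quinn and Moreau, by date first returned to the chamber (earlier first): Okonkwo and Quinn (Jun 19, 2014) before Moreau (Jan 26, 2020).
Among Okonkwo and Quinn, by terms served (lower first) (reversed rule for this group): Okonkwo (4 terms) before Quinn (10 terms).
Full order: Vance, Drummond, Obi, Baptiste, Brennan, Okonkwo, Quinn, Moreau, Kowalski.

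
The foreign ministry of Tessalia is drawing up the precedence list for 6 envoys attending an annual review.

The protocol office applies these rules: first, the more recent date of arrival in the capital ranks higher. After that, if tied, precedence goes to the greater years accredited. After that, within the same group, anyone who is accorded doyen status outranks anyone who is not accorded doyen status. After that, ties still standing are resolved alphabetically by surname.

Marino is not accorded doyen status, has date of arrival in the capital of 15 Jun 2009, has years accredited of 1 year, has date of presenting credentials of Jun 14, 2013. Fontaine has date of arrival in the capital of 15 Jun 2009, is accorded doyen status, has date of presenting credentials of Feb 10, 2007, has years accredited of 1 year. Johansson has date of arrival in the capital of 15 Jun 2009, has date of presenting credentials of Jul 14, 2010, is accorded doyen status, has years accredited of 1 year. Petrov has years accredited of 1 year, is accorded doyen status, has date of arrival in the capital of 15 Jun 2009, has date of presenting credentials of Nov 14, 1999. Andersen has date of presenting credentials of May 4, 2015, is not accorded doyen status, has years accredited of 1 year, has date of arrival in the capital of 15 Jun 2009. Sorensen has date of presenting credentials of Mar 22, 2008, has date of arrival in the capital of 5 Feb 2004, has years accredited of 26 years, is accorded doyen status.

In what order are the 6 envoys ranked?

By date of arrival in the capital (later first): Fontaine, Johansson, Petrov, Andersen and Marino (each 15 Jun 2009); then Sorensen (5 Feb 2004).
Fontaine, Johansson, Petrov, Andersen and Marino all have years accredited 1 year, so the next rule applies.
Among Fontaine, Johansson, Petrov, Andersen and Marino, accorded doyen status before not accorded doyen status: Fontaine, Johansson and Petrov (accorded doyen status) before Andersen and Marino (not accorded doyen status).
Among Fontaine, Johansson and Petrov, alphabetically by surname: Fontaine before Johansson before Petrov.
Among Andersen and Marino, alphabetically by surname: Andersen before Marino.
Full order: Fontaine, Johansson, Petrov, Andersen, Marino, Sorensen.

Fontaine, Johansson, Petrov, Andersen, Marino, Sorensen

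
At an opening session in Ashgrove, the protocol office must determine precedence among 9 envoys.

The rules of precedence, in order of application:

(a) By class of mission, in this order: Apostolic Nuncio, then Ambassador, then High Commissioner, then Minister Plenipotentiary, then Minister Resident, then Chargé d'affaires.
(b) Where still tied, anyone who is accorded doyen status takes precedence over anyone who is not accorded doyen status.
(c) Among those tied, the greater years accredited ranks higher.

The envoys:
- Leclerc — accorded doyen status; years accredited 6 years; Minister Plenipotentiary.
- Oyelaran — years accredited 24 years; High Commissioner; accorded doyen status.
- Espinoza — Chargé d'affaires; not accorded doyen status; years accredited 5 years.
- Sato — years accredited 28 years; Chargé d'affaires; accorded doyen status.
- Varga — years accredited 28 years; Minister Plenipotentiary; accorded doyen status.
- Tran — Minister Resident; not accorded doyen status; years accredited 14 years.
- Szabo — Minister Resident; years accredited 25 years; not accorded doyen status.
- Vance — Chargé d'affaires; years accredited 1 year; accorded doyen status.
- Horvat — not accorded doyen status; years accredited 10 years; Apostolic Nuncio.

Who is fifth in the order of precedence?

By class of mission: Horvat (Apostolic Nuncio); then Oyelaran (High Commissioner); then Varga and Leclerc (Minister Plenipotentiary); then Szabo and Tran (Minister Resident); then Sato, Vance and Espinoza (Chargé d'affaires).
Varga and Leclerc are each accorded doyen status, so the next rule applies.
Among Varga and Leclerc, by years accredited (higher first): Varga (28 years) before Leclerc (6 years).
Szabo and Tran are each not accorded doyen status, so the next rule applies.
Among Szabo and Tran, by years accredited (higher first): Szabo (25 years) before Tran (14 years).
Among Sato, Vance and Espinoza, accorded doyen status before not accorded doyen status: Sato and Vance (accorded doyen status) before Espinoza (not accorded doyen status).
Among Sato and Vance, by years accredited (higher first): Sato (28 years) before Vance (1 year).
Order: Horvat, Oyelaran, Varga, Leclerc, Szabo, Tran, Sato, Vance, Espinoza.

Szabo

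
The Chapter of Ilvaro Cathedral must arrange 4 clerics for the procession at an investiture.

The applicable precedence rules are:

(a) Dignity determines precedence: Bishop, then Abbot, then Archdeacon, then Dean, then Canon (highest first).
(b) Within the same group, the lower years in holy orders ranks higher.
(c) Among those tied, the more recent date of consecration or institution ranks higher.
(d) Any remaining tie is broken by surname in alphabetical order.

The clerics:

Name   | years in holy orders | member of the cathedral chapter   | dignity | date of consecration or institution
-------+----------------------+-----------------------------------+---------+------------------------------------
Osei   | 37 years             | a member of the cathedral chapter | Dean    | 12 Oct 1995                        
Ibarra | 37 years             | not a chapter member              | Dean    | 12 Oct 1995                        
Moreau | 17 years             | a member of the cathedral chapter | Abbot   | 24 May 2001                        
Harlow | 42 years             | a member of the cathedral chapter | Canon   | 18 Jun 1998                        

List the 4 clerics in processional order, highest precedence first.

By dignity: Moreau (Abbot); then Ibarra and Osei (Dean); then Harlow (Canon).
Ibarra and Osei both have years in holy orders 37 years, so the next rule applies.
Ibarra and Osei both have date of consecration or institution 12 Oct 1995, so the next rule applies.
Among Ibarra and Osei, alphabetically by surname: Ibarra before Osei.
Full order: Moreau, Ibarra, Osei, Harlow.

Moreau, Ibarra, Osei, Harlow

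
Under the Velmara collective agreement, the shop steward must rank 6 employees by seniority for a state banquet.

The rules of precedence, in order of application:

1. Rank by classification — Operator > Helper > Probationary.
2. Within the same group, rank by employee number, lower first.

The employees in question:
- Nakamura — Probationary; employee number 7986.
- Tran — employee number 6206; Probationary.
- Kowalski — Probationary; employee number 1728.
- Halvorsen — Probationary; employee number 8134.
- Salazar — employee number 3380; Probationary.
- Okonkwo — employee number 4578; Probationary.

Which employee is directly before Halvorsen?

Nakamura

By classification: Kowalski, Salazar, Okonkwo, Tran, Nakamura and Halvorsen (Probationary).
Among Kowalski, Salazar, Okonkwo, Tran, Nakamura and Halvorsen, by employee number (lower first): Kowalski (1728) before Salazar (3380) before Okonkwo (4578) before Tran (6206) before Nakamura (7986) before Halvorsen (8134).
Order: Kowalski, Salazar, Okonkwo, Tran, Nakamura, Halvorsen.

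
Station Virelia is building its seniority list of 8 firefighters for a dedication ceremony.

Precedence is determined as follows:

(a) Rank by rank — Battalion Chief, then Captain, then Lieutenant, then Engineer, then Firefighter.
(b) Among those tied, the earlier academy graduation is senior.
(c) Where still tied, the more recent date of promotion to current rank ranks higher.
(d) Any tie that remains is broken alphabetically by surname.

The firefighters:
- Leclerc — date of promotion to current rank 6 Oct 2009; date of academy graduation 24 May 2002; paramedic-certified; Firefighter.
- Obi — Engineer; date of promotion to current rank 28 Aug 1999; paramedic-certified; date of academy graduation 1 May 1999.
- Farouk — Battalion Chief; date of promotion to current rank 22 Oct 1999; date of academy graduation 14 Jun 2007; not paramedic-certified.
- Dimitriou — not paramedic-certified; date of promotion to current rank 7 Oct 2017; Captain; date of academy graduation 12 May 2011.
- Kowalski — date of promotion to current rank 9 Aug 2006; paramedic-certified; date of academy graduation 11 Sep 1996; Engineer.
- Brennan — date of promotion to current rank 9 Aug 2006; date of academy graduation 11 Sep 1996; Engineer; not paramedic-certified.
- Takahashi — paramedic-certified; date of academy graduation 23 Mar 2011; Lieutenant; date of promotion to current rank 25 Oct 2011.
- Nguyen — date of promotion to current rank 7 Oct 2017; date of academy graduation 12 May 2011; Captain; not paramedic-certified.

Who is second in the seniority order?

Dimitriou

By rank: Farouk (Battalion Chief); then Dimitriou and Nguyen (Captain); then Takahashi (Lieutenant); then Brennan, Kowalski and Obi (Engineer); then Leclerc (Firefighter).
Dimitriou and Nguyen both have date of academy graduation 12 May 2011, so the next rule applies.
Dimitriou and Nguyen both have date of promotion to current rank 7 Oct 2017, so the next rule applies.
Among Dimitriou and Nguyen, alphabetically by surname: Dimitriou before Nguyen.
Among Brennan, Kowalski and Obi, by date of academy graduation (earlier first): Brennan and Kowalski (11 Sep 1996) before Obi (1 May 1999).
Brennan and Kowalski both have date of promotion to current rank 9 Aug 2006, so the next rule applies.
Among Brennan and Kowalski, alphabetically by surname: Brennan before Kowalski.
Order: Farouk, Dimitriou, Nguyen, Takahashi, Brennan, Kowalski, Obi, Leclerc.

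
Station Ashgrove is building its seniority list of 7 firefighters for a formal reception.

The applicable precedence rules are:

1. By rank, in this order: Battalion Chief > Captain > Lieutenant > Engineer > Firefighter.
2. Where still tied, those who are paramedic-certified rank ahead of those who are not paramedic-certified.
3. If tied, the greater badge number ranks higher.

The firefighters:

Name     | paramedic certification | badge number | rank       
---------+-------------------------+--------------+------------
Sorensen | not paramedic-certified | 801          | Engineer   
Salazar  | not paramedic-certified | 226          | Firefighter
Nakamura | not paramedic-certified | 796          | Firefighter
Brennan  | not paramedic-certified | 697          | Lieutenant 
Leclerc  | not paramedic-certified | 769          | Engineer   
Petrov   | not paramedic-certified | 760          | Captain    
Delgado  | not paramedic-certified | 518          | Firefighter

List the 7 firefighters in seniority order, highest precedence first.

By rank: Petrov (Captain); then Brennan (Lieutenant); then Sorensen and Leclerc (Engineer); then Nakamura, Delgado and Salazar (Firefighter).
Sorensen and Leclerc are each not paramedic-certified, so the next rule applies.
Among Sorensen and Leclerc, by badge number (higher first): Sorensen (801) before Leclerc (769).
Nakamura, Delgado and Salazar are each not paramedic-certified, so the next rule applies.
Among Nakamura, Delgado and Salazar, by badge number (higher first): Nakamura (796) before Delgado (518) before Salazar (226).
Full order: Petrov, Brennan, Sorensen, Leclerc, Nakamura, Delgado, Salazar.

Petrov, Brennan, Sorensen, Leclerc, Nakamura, Delgado, Salazar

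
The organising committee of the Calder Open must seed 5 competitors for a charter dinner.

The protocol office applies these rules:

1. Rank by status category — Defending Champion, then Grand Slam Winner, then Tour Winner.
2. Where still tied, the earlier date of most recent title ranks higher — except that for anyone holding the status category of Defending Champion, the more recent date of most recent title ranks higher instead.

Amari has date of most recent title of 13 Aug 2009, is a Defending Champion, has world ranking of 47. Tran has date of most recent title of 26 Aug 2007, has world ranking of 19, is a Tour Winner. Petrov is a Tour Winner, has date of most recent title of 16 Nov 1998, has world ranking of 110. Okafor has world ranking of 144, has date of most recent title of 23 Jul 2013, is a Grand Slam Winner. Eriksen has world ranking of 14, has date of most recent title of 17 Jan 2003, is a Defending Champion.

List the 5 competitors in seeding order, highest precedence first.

Amari, Eriksen, Okafor, Petrov, Tran

By status category: Amari and Eriksen (Defending Champion); then Okafor (Grand Slam Winner); then Petrov and Tran (Tour Winner).
Among Amari and Eriksen, by date of most recent title (later first) (reversed rule for this group): Amari (13 Aug 2009) before Eriksen (17 Jan 2003).
Among Petrov and Tran, by date of most recent title (earlier first): Petrov (16 Nov 1998) before Tran (26 Aug 2007).
Full order: Amari, Eriksen, Okafor, Petrov, Tran.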